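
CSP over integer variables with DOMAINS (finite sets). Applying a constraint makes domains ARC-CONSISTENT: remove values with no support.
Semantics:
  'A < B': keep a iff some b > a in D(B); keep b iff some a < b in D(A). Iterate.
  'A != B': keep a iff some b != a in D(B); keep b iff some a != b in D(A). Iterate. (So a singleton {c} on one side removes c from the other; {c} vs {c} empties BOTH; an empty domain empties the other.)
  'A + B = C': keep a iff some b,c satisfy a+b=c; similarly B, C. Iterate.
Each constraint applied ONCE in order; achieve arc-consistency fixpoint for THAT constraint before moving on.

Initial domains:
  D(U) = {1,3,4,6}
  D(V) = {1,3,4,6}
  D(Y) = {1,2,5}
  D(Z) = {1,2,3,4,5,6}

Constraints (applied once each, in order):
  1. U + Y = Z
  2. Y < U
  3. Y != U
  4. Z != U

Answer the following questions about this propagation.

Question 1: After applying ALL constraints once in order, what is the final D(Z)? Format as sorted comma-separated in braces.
Constraint 1 (U + Y = Z) on D(U)={1,3,4,6} D(Y)={1,2,5} D(Z)={1,2,3,4,5,6}: U {1,3,4,6}->{1,3,4}; Z {1,2,3,4,5,6}->{2,3,4,5,6}
Constraint 2 (Y < U) on D(Y)={1,2,5} D(U)={1,3,4}: Y {1,2,5}->{1,2}; U {1,3,4}->{3,4}
Constraint 3 (Y != U) on D(Y)={1,2} D(U)={3,4}: no change
Constraint 4 (Z != U) on D(Z)={2,3,4,5,6} D(U)={3,4}: no change
So after all 4 constraints: D(Z) = {2,3,4,5,6}

Answer: {2,3,4,5,6}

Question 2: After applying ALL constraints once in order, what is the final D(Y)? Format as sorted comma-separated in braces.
Answer: {1,2}

Derivation:
Constraint 1 (U + Y = Z) on D(U)={1,3,4,6} D(Y)={1,2,5} D(Z)={1,2,3,4,5,6}: U {1,3,4,6}->{1,3,4}; Z {1,2,3,4,5,6}->{2,3,4,5,6}
Constraint 2 (Y < U) on D(Y)={1,2,5} D(U)={1,3,4}: Y {1,2,5}->{1,2}; U {1,3,4}->{3,4}
Constraint 3 (Y != U) on D(Y)={1,2} D(U)={3,4}: no change
Constraint 4 (Z != U) on D(Z)={2,3,4,5,6} D(U)={3,4}: no change
So after all 4 constraints: D(Y) = {1,2}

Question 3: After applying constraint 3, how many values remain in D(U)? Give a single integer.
Answer: 2

Derivation:
Constraint 1 (U + Y = Z) on D(U)={1,3,4,6} D(Y)={1,2,5} D(Z)={1,2,3,4,5,6}: U {1,3,4,6}->{1,3,4}; Z {1,2,3,4,5,6}->{2,3,4,5,6}
Constraint 2 (Y < U) on D(Y)={1,2,5} D(U)={1,3,4}: Y {1,2,5}->{1,2}; U {1,3,4}->{3,4}
Constraint 3 (Y != U) on D(Y)={1,2} D(U)={3,4}: no change
So after constraint 3: D(U)={3,4}, size = 2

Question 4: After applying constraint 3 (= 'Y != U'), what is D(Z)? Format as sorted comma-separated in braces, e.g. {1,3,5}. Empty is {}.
Constraint 1 (U + Y = Z) on D(U)={1,3,4,6} D(Y)={1,2,5} D(Z)={1,2,3,4,5,6}: U {1,3,4,6}->{1,3,4}; Z {1,2,3,4,5,6}->{2,3,4,5,6}
Constraint 2 (Y < U) on D(Y)={1,2,5} D(U)={1,3,4}: Y {1,2,5}->{1,2}; U {1,3,4}->{3,4}
Constraint 3 (Y != U) on D(Y)={1,2} D(U)={3,4}: no change
So after constraint 3: D(Z) = {2,3,4,5,6}

Answer: {2,3,4,5,6}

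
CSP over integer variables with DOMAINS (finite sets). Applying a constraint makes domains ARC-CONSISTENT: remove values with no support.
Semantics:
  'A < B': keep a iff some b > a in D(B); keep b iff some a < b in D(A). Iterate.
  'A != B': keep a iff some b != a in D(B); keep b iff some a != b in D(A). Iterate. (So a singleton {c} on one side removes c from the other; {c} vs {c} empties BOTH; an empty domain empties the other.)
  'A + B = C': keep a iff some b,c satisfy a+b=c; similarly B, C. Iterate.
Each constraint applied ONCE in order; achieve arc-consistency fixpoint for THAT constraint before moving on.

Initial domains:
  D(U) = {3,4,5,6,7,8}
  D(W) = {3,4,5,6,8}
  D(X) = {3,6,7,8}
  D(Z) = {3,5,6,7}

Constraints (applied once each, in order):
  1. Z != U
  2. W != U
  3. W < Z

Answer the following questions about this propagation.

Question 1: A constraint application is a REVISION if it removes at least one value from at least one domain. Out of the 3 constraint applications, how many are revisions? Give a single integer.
Answer: 1

Derivation:
Constraint 1 (Z != U) on D(Z)={3,5,6,7} D(U)={3,4,5,6,7,8}: no change => not a revision
Constraint 2 (W != U) on D(W)={3,4,5,6,8} D(U)={3,4,5,6,7,8}: no change => not a revision
Constraint 3 (W < Z) on D(W)={3,4,5,6,8} D(Z)={3,5,6,7}: W {3,4,5,6,8}->{3,4,5,6}; Z {3,5,6,7}->{5,6,7} => REVISION
Total revisions = 1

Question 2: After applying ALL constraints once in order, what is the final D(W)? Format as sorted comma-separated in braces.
Constraint 1 (Z != U) on D(Z)={3,5,6,7} D(U)={3,4,5,6,7,8}: no change
Constraint 2 (W != U) on D(W)={3,4,5,6,8} D(U)={3,4,5,6,7,8}: no change
Constraint 3 (W < Z) on D(W)={3,4,5,6,8} D(Z)={3,5,6,7}: W {3,4,5,6,8}->{3,4,5,6}; Z {3,5,6,7}->{5,6,7}
So after all 3 constraints: D(W) = {3,4,5,6}

Answer: {3,4,5,6}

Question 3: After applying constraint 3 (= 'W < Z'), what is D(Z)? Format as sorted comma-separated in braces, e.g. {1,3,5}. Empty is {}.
Answer: {5,6,7}

Derivation:
Constraint 1 (Z != U) on D(Z)={3,5,6,7} D(U)={3,4,5,6,7,8}: no change
Constraint 2 (W != U) on D(W)={3,4,5,6,8} D(U)={3,4,5,6,7,8}: no change
Constraint 3 (W < Z) on D(W)={3,4,5,6,8} D(Z)={3,5,6,7}: W {3,4,5,6,8}->{3,4,5,6}; Z {3,5,6,7}->{5,6,7}
So after constraint 3: D(Z) = {5,6,7}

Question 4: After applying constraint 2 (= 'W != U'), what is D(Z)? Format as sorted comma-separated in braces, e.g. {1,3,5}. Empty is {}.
Answer: {3,5,6,7}

Derivation:
Constraint 1 (Z != U) on D(Z)={3,5,6,7} D(U)={3,4,5,6,7,8}: no change
Constraint 2 (W != U) on D(W)={3,4,5,6,8} D(U)={3,4,5,6,7,8}: no change
So after constraint 2: D(Z) = {3,5,6,7}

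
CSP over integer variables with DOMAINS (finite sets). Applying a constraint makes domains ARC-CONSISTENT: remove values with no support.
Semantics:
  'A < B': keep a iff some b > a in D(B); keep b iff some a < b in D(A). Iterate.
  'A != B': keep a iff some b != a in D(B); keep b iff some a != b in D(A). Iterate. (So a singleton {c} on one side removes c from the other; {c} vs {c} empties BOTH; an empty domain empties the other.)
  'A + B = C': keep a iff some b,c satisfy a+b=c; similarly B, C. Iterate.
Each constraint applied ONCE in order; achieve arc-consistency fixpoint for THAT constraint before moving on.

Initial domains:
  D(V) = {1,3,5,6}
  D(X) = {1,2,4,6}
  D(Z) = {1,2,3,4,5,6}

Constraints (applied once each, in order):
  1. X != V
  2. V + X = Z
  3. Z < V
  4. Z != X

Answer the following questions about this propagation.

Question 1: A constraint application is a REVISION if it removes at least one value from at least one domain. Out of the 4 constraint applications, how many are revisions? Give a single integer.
Constraint 1 (X != V) on D(X)={1,2,4,6} D(V)={1,3,5,6}: no change => not a revision
Constraint 2 (V + X = Z) on D(V)={1,3,5,6} D(X)={1,2,4,6} D(Z)={1,2,3,4,5,6}: V {1,3,5,6}->{1,3,5}; X {1,2,4,6}->{1,2,4}; Z {1,2,3,4,5,6}->{2,3,4,5,6} => REVISION
Constraint 3 (Z < V) on D(Z)={2,3,4,5,6} D(V)={1,3,5}: Z {2,3,4,5,6}->{2,3,4}; V {1,3,5}->{3,5} => REVISION
Constraint 4 (Z != X) on D(Z)={2,3,4} D(X)={1,2,4}: no change => not a revision
Total revisions = 2

Answer: 2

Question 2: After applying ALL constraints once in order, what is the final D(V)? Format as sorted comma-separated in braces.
Constraint 1 (X != V) on D(X)={1,2,4,6} D(V)={1,3,5,6}: no change
Constraint 2 (V + X = Z) on D(V)={1,3,5,6} D(X)={1,2,4,6} D(Z)={1,2,3,4,5,6}: V {1,3,5,6}->{1,3,5}; X {1,2,4,6}->{1,2,4}; Z {1,2,3,4,5,6}->{2,3,4,5,6}
Constraint 3 (Z < V) on D(Z)={2,3,4,5,6} D(V)={1,3,5}: Z {2,3,4,5,6}->{2,3,4}; V {1,3,5}->{3,5}
Constraint 4 (Z != X) on D(Z)={2,3,4} D(X)={1,2,4}: no change
So after all 4 constraints: D(V) = {3,5}

Answer: {3,5}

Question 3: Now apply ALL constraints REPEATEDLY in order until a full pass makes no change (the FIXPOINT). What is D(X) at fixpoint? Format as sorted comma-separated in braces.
pass 0 (initial): D(X)={1,2,4,6}
pass 1: V {1,3,5,6}->{3,5}; X {1,2,4,6}->{1,2,4}; Z {1,2,3,4,5,6}->{2,3,4}
pass 2: V {3,5}->{}; X {1,2,4}->{}; Z {2,3,4}->{}
pass 3: no change
Fixpoint after 3 passes: D(X) = {}

Answer: {}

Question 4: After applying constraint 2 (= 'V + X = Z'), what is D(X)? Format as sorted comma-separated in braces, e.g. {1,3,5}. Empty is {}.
Constraint 1 (X != V) on D(X)={1,2,4,6} D(V)={1,3,5,6}: no change
Constraint 2 (V + X = Z) on D(V)={1,3,5,6} D(X)={1,2,4,6} D(Z)={1,2,3,4,5,6}: V {1,3,5,6}->{1,3,5}; X {1,2,4,6}->{1,2,4}; Z {1,2,3,4,5,6}->{2,3,4,5,6}
So after constraint 2: D(X) = {1,2,4}

Answer: {1,2,4}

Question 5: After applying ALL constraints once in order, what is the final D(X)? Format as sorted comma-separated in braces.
Answer: {1,2,4}

Derivation:
Constraint 1 (X != V) on D(X)={1,2,4,6} D(V)={1,3,5,6}: no change
Constraint 2 (V + X = Z) on D(V)={1,3,5,6} D(X)={1,2,4,6} D(Z)={1,2,3,4,5,6}: V {1,3,5,6}->{1,3,5}; X {1,2,4,6}->{1,2,4}; Z {1,2,3,4,5,6}->{2,3,4,5,6}
Constraint 3 (Z < V) on D(Z)={2,3,4,5,6} D(V)={1,3,5}: Z {2,3,4,5,6}->{2,3,4}; V {1,3,5}->{3,5}
Constraint 4 (Z != X) on D(Z)={2,3,4} D(X)={1,2,4}: no change
So after all 4 constraints: D(X) = {1,2,4}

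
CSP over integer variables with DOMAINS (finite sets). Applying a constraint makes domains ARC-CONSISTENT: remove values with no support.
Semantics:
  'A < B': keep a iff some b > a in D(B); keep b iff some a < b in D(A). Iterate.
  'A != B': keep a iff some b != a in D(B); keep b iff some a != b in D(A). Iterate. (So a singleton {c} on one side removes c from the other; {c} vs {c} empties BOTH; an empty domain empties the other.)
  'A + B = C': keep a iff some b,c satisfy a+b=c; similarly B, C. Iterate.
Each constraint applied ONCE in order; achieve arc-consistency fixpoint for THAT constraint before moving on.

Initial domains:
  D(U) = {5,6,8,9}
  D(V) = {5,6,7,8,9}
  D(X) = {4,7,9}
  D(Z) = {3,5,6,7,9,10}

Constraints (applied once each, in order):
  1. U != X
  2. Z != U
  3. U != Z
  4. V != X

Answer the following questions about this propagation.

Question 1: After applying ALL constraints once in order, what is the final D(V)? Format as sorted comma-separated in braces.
Constraint 1 (U != X) on D(U)={5,6,8,9} D(X)={4,7,9}: no change
Constraint 2 (Z != U) on D(Z)={3,5,6,7,9,10} D(U)={5,6,8,9}: no change
Constraint 3 (U != Z) on D(U)={5,6,8,9} D(Z)={3,5,6,7,9,10}: no change
Constraint 4 (V != X) on D(V)={5,6,7,8,9} D(X)={4,7,9}: no change
So after all 4 constraints: D(V) = {5,6,7,8,9}

Answer: {5,6,7,8,9}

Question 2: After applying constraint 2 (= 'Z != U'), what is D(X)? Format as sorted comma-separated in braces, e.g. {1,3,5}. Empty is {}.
Answer: {4,7,9}

Derivation:
Constraint 1 (U != X) on D(U)={5,6,8,9} D(X)={4,7,9}: no change
Constraint 2 (Z != U) on D(Z)={3,5,6,7,9,10} D(U)={5,6,8,9}: no change
So after constraint 2: D(X) = {4,7,9}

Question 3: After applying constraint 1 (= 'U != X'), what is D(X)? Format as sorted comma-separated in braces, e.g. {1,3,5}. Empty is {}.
Constraint 1 (U != X) on D(U)={5,6,8,9} D(X)={4,7,9}: no change
So after constraint 1: D(X) = {4,7,9}

Answer: {4,7,9}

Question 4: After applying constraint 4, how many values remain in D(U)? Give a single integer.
Constraint 1 (U != X) on D(U)={5,6,8,9} D(X)={4,7,9}: no change
Constraint 2 (Z != U) on D(Z)={3,5,6,7,9,10} D(U)={5,6,8,9}: no change
Constraint 3 (U != Z) on D(U)={5,6,8,9} D(Z)={3,5,6,7,9,10}: no change
Constraint 4 (V != X) on D(V)={5,6,7,8,9} D(X)={4,7,9}: no change
So after constraint 4: D(U)={5,6,8,9}, size = 4

Answer: 4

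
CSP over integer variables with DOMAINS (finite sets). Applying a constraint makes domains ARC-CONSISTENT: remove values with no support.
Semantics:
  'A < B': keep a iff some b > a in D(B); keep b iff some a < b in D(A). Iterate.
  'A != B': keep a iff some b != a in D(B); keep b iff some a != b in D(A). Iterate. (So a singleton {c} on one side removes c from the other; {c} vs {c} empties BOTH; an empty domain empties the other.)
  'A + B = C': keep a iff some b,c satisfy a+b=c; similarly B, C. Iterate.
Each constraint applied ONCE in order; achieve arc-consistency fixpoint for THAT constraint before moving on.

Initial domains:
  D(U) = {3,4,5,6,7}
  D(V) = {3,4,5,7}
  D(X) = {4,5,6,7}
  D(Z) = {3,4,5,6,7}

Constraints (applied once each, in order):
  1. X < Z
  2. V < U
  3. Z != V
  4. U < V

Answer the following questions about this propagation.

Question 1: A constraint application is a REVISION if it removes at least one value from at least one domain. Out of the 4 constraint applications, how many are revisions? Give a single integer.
Answer: 3

Derivation:
Constraint 1 (X < Z) on D(X)={4,5,6,7} D(Z)={3,4,5,6,7}: X {4,5,6,7}->{4,5,6}; Z {3,4,5,6,7}->{5,6,7} => REVISION
Constraint 2 (V < U) on D(V)={3,4,5,7} D(U)={3,4,5,6,7}: V {3,4,5,7}->{3,4,5}; U {3,4,5,6,7}->{4,5,6,7} => REVISION
Constraint 3 (Z != V) on D(Z)={5,6,7} D(V)={3,4,5}: no change => not a revision
Constraint 4 (U < V) on D(U)={4,5,6,7} D(V)={3,4,5}: U {4,5,6,7}->{4}; V {3,4,5}->{5} => REVISION
Total revisions = 3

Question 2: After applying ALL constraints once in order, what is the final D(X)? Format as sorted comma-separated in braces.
Constraint 1 (X < Z) on D(X)={4,5,6,7} D(Z)={3,4,5,6,7}: X {4,5,6,7}->{4,5,6}; Z {3,4,5,6,7}->{5,6,7}
Constraint 2 (V < U) on D(V)={3,4,5,7} D(U)={3,4,5,6,7}: V {3,4,5,7}->{3,4,5}; U {3,4,5,6,7}->{4,5,6,7}
Constraint 3 (Z != V) on D(Z)={5,6,7} D(V)={3,4,5}: no change
Constraint 4 (U < V) on D(U)={4,5,6,7} D(V)={3,4,5}: U {4,5,6,7}->{4}; V {3,4,5}->{5}
So after all 4 constraints: D(X) = {4,5,6}

Answer: {4,5,6}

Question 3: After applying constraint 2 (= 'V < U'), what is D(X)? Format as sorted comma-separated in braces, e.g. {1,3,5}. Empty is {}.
Answer: {4,5,6}

Derivation:
Constraint 1 (X < Z) on D(X)={4,5,6,7} D(Z)={3,4,5,6,7}: X {4,5,6,7}->{4,5,6}; Z {3,4,5,6,7}->{5,6,7}
Constraint 2 (V < U) on D(V)={3,4,5,7} D(U)={3,4,5,6,7}: V {3,4,5,7}->{3,4,5}; U {3,4,5,6,7}->{4,5,6,7}
So after constraint 2: D(X) = {4,5,6}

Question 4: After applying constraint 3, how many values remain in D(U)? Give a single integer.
Constraint 1 (X < Z) on D(X)={4,5,6,7} D(Z)={3,4,5,6,7}: X {4,5,6,7}->{4,5,6}; Z {3,4,5,6,7}->{5,6,7}
Constraint 2 (V < U) on D(V)={3,4,5,7} D(U)={3,4,5,6,7}: V {3,4,5,7}->{3,4,5}; U {3,4,5,6,7}->{4,5,6,7}
Constraint 3 (Z != V) on D(Z)={5,6,7} D(V)={3,4,5}: no change
So after constraint 3: D(U)={4,5,6,7}, size = 4

Answer: 4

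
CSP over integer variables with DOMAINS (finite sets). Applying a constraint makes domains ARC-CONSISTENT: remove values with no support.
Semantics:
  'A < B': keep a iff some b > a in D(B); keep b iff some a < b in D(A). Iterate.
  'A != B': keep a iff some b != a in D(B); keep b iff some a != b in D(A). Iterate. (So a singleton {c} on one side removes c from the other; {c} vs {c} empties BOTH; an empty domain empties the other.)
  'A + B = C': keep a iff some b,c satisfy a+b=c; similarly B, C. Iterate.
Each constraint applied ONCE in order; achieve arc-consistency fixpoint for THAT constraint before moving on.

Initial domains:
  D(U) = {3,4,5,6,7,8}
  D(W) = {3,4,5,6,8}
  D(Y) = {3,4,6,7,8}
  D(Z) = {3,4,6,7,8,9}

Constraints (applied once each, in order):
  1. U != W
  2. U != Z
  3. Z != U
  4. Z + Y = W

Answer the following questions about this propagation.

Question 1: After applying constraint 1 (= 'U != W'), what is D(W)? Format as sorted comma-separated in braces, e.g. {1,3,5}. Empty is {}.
Answer: {3,4,5,6,8}

Derivation:
Constraint 1 (U != W) on D(U)={3,4,5,6,7,8} D(W)={3,4,5,6,8}: no change
So after constraint 1: D(W) = {3,4,5,6,8}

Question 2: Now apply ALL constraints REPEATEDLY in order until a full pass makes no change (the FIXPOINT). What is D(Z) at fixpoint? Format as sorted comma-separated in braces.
Answer: {3,4}

Derivation:
pass 0 (initial): D(Z)={3,4,6,7,8,9}
pass 1: W {3,4,5,6,8}->{6,8}; Y {3,4,6,7,8}->{3,4}; Z {3,4,6,7,8,9}->{3,4}
pass 2: no change
Fixpoint after 2 passes: D(Z) = {3,4}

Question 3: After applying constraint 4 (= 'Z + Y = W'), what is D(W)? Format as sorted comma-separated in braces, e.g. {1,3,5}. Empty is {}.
Answer: {6,8}

Derivation:
Constraint 1 (U != W) on D(U)={3,4,5,6,7,8} D(W)={3,4,5,6,8}: no change
Constraint 2 (U != Z) on D(U)={3,4,5,6,7,8} D(Z)={3,4,6,7,8,9}: no change
Constraint 3 (Z != U) on D(Z)={3,4,6,7,8,9} D(U)={3,4,5,6,7,8}: no change
Constraint 4 (Z + Y = W) on D(Z)={3,4,6,7,8,9} D(Y)={3,4,6,7,8} D(W)={3,4,5,6,8}: Z {3,4,6,7,8,9}->{3,4}; Y {3,4,6,7,8}->{3,4}; W {3,4,5,6,8}->{6,8}
So after constraint 4: D(W) = {6,8}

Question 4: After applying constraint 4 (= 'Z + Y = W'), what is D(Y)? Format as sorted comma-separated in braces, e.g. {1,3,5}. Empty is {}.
Answer: {3,4}

Derivation:
Constraint 1 (U != W) on D(U)={3,4,5,6,7,8} D(W)={3,4,5,6,8}: no change
Constraint 2 (U != Z) on D(U)={3,4,5,6,7,8} D(Z)={3,4,6,7,8,9}: no change
Constraint 3 (Z != U) on D(Z)={3,4,6,7,8,9} D(U)={3,4,5,6,7,8}: no change
Constraint 4 (Z + Y = W) on D(Z)={3,4,6,7,8,9} D(Y)={3,4,6,7,8} D(W)={3,4,5,6,8}: Z {3,4,6,7,8,9}->{3,4}; Y {3,4,6,7,8}->{3,4}; W {3,4,5,6,8}->{6,8}
So after constraint 4: D(Y) = {3,4}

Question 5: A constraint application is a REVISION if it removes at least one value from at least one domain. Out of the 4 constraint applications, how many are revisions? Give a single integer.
Answer: 1

Derivation:
Constraint 1 (U != W) on D(U)={3,4,5,6,7,8} D(W)={3,4,5,6,8}: no change => not a revision
Constraint 2 (U != Z) on D(U)={3,4,5,6,7,8} D(Z)={3,4,6,7,8,9}: no change => not a revision
Constraint 3 (Z != U) on D(Z)={3,4,6,7,8,9} D(U)={3,4,5,6,7,8}: no change => not a revision
Constraint 4 (Z + Y = W) on D(Z)={3,4,6,7,8,9} D(Y)={3,4,6,7,8} D(W)={3,4,5,6,8}: Z {3,4,6,7,8,9}->{3,4}; Y {3,4,6,7,8}->{3,4}; W {3,4,5,6,8}->{6,8} => REVISION
Total revisions = 1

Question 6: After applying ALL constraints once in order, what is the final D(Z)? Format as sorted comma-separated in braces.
Answer: {3,4}

Derivation:
Constraint 1 (U != W) on D(U)={3,4,5,6,7,8} D(W)={3,4,5,6,8}: no change
Constraint 2 (U != Z) on D(U)={3,4,5,6,7,8} D(Z)={3,4,6,7,8,9}: no change
Constraint 3 (Z != U) on D(Z)={3,4,6,7,8,9} D(U)={3,4,5,6,7,8}: no change
Constraint 4 (Z + Y = W) on D(Z)={3,4,6,7,8,9} D(Y)={3,4,6,7,8} D(W)={3,4,5,6,8}: Z {3,4,6,7,8,9}->{3,4}; Y {3,4,6,7,8}->{3,4}; W {3,4,5,6,8}->{6,8}
So after all 4 constraints: D(Z) = {3,4}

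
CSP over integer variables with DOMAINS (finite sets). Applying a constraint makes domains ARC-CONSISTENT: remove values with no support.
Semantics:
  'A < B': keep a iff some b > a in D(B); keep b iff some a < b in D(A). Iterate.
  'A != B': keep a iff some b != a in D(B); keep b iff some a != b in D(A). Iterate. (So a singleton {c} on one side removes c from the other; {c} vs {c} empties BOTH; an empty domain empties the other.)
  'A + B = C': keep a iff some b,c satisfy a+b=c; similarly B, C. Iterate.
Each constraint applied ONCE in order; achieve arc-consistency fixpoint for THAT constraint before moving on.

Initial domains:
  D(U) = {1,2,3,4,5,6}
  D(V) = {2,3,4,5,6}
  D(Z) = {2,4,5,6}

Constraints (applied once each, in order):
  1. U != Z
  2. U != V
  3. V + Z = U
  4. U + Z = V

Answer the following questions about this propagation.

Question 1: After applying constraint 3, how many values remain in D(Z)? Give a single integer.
Constraint 1 (U != Z) on D(U)={1,2,3,4,5,6} D(Z)={2,4,5,6}: no change
Constraint 2 (U != V) on D(U)={1,2,3,4,5,6} D(V)={2,3,4,5,6}: no change
Constraint 3 (V + Z = U) on D(V)={2,3,4,5,6} D(Z)={2,4,5,6} D(U)={1,2,3,4,5,6}: V {2,3,4,5,6}->{2,3,4}; Z {2,4,5,6}->{2,4}; U {1,2,3,4,5,6}->{4,5,6}
So after constraint 3: D(Z)={2,4}, size = 2

Answer: 2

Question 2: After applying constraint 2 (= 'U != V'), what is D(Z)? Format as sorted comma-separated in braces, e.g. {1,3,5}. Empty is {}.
Answer: {2,4,5,6}

Derivation:
Constraint 1 (U != Z) on D(U)={1,2,3,4,5,6} D(Z)={2,4,5,6}: no change
Constraint 2 (U != V) on D(U)={1,2,3,4,5,6} D(V)={2,3,4,5,6}: no change
So after constraint 2: D(Z) = {2,4,5,6}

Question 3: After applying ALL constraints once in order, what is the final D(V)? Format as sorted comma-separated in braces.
Constraint 1 (U != Z) on D(U)={1,2,3,4,5,6} D(Z)={2,4,5,6}: no change
Constraint 2 (U != V) on D(U)={1,2,3,4,5,6} D(V)={2,3,4,5,6}: no change
Constraint 3 (V + Z = U) on D(V)={2,3,4,5,6} D(Z)={2,4,5,6} D(U)={1,2,3,4,5,6}: V {2,3,4,5,6}->{2,3,4}; Z {2,4,5,6}->{2,4}; U {1,2,3,4,5,6}->{4,5,6}
Constraint 4 (U + Z = V) on D(U)={4,5,6} D(Z)={2,4} D(V)={2,3,4}: U {4,5,6}->{}; Z {2,4}->{}; V {2,3,4}->{}
So after all 4 constraints: D(V) = {}

Answer: {}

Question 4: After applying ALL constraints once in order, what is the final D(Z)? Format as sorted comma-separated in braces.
Answer: {}

Derivation:
Constraint 1 (U != Z) on D(U)={1,2,3,4,5,6} D(Z)={2,4,5,6}: no change
Constraint 2 (U != V) on D(U)={1,2,3,4,5,6} D(V)={2,3,4,5,6}: no change
Constraint 3 (V + Z = U) on D(V)={2,3,4,5,6} D(Z)={2,4,5,6} D(U)={1,2,3,4,5,6}: V {2,3,4,5,6}->{2,3,4}; Z {2,4,5,6}->{2,4}; U {1,2,3,4,5,6}->{4,5,6}
Constraint 4 (U + Z = V) on D(U)={4,5,6} D(Z)={2,4} D(V)={2,3,4}: U {4,5,6}->{}; Z {2,4}->{}; V {2,3,4}->{}
So after all 4 constraints: D(Z) = {}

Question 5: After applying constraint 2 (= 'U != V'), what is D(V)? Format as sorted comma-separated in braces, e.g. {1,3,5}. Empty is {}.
Constraint 1 (U != Z) on D(U)={1,2,3,4,5,6} D(Z)={2,4,5,6}: no change
Constraint 2 (U != V) on D(U)={1,2,3,4,5,6} D(V)={2,3,4,5,6}: no change
So after constraint 2: D(V) = {2,3,4,5,6}

Answer: {2,3,4,5,6}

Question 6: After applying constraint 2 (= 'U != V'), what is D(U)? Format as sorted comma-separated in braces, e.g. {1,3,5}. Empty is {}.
Constraint 1 (U != Z) on D(U)={1,2,3,4,5,6} D(Z)={2,4,5,6}: no change
Constraint 2 (U != V) on D(U)={1,2,3,4,5,6} D(V)={2,3,4,5,6}: no change
So after constraint 2: D(U) = {1,2,3,4,5,6}

Answer: {1,2,3,4,5,6}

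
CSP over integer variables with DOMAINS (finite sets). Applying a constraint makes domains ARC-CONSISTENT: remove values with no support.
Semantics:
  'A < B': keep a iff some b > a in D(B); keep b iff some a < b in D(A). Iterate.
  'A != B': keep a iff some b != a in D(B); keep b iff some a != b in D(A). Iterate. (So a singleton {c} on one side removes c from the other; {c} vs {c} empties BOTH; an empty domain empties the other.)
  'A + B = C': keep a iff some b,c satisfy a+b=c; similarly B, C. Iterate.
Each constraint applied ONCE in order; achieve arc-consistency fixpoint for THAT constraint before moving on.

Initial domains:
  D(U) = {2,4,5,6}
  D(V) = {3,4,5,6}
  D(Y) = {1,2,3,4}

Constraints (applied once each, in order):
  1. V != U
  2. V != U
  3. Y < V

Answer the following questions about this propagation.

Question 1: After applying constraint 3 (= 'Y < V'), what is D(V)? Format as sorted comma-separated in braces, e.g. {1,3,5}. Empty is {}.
Constraint 1 (V != U) on D(V)={3,4,5,6} D(U)={2,4,5,6}: no change
Constraint 2 (V != U) on D(V)={3,4,5,6} D(U)={2,4,5,6}: no change
Constraint 3 (Y < V) on D(Y)={1,2,3,4} D(V)={3,4,5,6}: no change
So after constraint 3: D(V) = {3,4,5,6}

Answer: {3,4,5,6}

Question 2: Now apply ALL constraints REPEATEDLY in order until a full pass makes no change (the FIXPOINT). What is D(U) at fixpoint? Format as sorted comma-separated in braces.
Answer: {2,4,5,6}

Derivation:
pass 0 (initial): D(U)={2,4,5,6}
pass 1: no change
Fixpoint after 1 passes: D(U) = {2,4,5,6}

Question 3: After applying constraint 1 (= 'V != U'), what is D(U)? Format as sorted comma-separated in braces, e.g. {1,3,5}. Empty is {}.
Answer: {2,4,5,6}

Derivation:
Constraint 1 (V != U) on D(V)={3,4,5,6} D(U)={2,4,5,6}: no change
So after constraint 1: D(U) = {2,4,5,6}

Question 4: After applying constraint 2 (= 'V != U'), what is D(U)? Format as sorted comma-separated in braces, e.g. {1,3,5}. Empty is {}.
Constraint 1 (V != U) on D(V)={3,4,5,6} D(U)={2,4,5,6}: no change
Constraint 2 (V != U) on D(V)={3,4,5,6} D(U)={2,4,5,6}: no change
So after constraint 2: D(U) = {2,4,5,6}

Answer: {2,4,5,6}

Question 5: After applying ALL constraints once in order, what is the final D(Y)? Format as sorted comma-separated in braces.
Answer: {1,2,3,4}

Derivation:
Constraint 1 (V != U) on D(V)={3,4,5,6} D(U)={2,4,5,6}: no change
Constraint 2 (V != U) on D(V)={3,4,5,6} D(U)={2,4,5,6}: no change
Constraint 3 (Y < V) on D(Y)={1,2,3,4} D(V)={3,4,5,6}: no change
So after all 3 constraints: D(Y) = {1,2,3,4}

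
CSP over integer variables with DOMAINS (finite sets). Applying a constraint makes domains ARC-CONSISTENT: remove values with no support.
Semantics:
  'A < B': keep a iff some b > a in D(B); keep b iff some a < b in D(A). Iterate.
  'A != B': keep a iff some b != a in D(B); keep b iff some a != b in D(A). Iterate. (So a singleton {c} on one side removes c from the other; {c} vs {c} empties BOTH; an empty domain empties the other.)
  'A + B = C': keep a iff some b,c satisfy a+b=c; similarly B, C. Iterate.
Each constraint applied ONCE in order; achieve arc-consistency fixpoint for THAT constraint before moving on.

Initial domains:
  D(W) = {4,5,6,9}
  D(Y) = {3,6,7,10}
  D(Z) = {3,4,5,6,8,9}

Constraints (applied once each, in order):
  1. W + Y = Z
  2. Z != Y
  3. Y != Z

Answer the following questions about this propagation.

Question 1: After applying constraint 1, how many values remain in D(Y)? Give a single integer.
Constraint 1 (W + Y = Z) on D(W)={4,5,6,9} D(Y)={3,6,7,10} D(Z)={3,4,5,6,8,9}: W {4,5,6,9}->{5,6}; Y {3,6,7,10}->{3}; Z {3,4,5,6,8,9}->{8,9}
So after constraint 1: D(Y)={3}, size = 1

Answer: 1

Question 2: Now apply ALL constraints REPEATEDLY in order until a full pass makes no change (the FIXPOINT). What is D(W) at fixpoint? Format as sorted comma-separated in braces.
Answer: {5,6}

Derivation:
pass 0 (initial): D(W)={4,5,6,9}
pass 1: W {4,5,6,9}->{5,6}; Y {3,6,7,10}->{3}; Z {3,4,5,6,8,9}->{8,9}
pass 2: no change
Fixpoint after 2 passes: D(W) = {5,6}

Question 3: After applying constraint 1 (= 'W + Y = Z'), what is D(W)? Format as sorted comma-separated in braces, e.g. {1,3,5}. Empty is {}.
Constraint 1 (W + Y = Z) on D(W)={4,5,6,9} D(Y)={3,6,7,10} D(Z)={3,4,5,6,8,9}: W {4,5,6,9}->{5,6}; Y {3,6,7,10}->{3}; Z {3,4,5,6,8,9}->{8,9}
So after constraint 1: D(W) = {5,6}

Answer: {5,6}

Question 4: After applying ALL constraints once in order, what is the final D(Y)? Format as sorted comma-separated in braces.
Constraint 1 (W + Y = Z) on D(W)={4,5,6,9} D(Y)={3,6,7,10} D(Z)={3,4,5,6,8,9}: W {4,5,6,9}->{5,6}; Y {3,6,7,10}->{3}; Z {3,4,5,6,8,9}->{8,9}
Constraint 2 (Z != Y) on D(Z)={8,9} D(Y)={3}: no change
Constraint 3 (Y != Z) on D(Y)={3} D(Z)={8,9}: no change
So after all 3 constraints: D(Y) = {3}

Answer: {3}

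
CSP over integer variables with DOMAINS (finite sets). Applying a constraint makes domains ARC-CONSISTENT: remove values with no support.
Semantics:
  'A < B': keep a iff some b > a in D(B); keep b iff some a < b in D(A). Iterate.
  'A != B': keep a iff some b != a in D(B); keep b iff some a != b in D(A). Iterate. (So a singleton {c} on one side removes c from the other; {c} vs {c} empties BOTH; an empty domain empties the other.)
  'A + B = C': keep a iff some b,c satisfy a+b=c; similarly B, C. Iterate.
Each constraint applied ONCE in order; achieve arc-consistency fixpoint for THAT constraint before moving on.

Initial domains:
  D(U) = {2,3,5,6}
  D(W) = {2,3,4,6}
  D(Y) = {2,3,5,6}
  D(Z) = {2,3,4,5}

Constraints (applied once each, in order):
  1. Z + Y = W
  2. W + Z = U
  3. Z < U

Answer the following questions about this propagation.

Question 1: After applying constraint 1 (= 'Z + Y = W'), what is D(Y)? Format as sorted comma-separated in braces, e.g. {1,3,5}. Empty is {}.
Answer: {2,3}

Derivation:
Constraint 1 (Z + Y = W) on D(Z)={2,3,4,5} D(Y)={2,3,5,6} D(W)={2,3,4,6}: Z {2,3,4,5}->{2,3,4}; Y {2,3,5,6}->{2,3}; W {2,3,4,6}->{4,6}
So after constraint 1: D(Y) = {2,3}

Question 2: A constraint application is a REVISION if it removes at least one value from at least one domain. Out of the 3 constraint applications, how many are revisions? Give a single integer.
Answer: 2

Derivation:
Constraint 1 (Z + Y = W) on D(Z)={2,3,4,5} D(Y)={2,3,5,6} D(W)={2,3,4,6}: Z {2,3,4,5}->{2,3,4}; Y {2,3,5,6}->{2,3}; W {2,3,4,6}->{4,6} => REVISION
Constraint 2 (W + Z = U) on D(W)={4,6} D(Z)={2,3,4} D(U)={2,3,5,6}: W {4,6}->{4}; Z {2,3,4}->{2}; U {2,3,5,6}->{6} => REVISION
Constraint 3 (Z < U) on D(Z)={2} D(U)={6}: no change => not a revision
Total revisions = 2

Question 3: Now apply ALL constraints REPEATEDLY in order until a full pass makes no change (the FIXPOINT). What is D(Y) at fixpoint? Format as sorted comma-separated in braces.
pass 0 (initial): D(Y)={2,3,5,6}
pass 1: U {2,3,5,6}->{6}; W {2,3,4,6}->{4}; Y {2,3,5,6}->{2,3}; Z {2,3,4,5}->{2}
pass 2: Y {2,3}->{2}
pass 3: no change
Fixpoint after 3 passes: D(Y) = {2}

Answer: {2}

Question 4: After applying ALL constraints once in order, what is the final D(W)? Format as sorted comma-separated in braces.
Answer: {4}

Derivation:
Constraint 1 (Z + Y = W) on D(Z)={2,3,4,5} D(Y)={2,3,5,6} D(W)={2,3,4,6}: Z {2,3,4,5}->{2,3,4}; Y {2,3,5,6}->{2,3}; W {2,3,4,6}->{4,6}
Constraint 2 (W + Z = U) on D(W)={4,6} D(Z)={2,3,4} D(U)={2,3,5,6}: W {4,6}->{4}; Z {2,3,4}->{2}; U {2,3,5,6}->{6}
Constraint 3 (Z < U) on D(Z)={2} D(U)={6}: no change
So after all 3 constraints: D(W) = {4}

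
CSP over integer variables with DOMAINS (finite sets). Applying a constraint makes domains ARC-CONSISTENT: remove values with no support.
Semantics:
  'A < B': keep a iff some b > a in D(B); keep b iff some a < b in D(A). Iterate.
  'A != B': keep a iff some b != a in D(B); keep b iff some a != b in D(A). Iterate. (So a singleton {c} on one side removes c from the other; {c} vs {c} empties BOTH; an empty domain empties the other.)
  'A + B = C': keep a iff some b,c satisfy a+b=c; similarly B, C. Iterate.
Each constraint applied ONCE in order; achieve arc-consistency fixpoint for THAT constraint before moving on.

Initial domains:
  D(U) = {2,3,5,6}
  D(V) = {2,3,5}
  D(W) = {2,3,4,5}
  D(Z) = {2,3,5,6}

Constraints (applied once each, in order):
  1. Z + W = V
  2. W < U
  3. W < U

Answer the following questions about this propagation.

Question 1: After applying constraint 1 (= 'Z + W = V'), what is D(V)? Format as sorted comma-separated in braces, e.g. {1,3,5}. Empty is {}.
Answer: {5}

Derivation:
Constraint 1 (Z + W = V) on D(Z)={2,3,5,6} D(W)={2,3,4,5} D(V)={2,3,5}: Z {2,3,5,6}->{2,3}; W {2,3,4,5}->{2,3}; V {2,3,5}->{5}
So after constraint 1: D(V) = {5}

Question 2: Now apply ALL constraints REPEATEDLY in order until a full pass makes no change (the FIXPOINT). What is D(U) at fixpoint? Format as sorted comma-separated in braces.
Answer: {3,5,6}

Derivation:
pass 0 (initial): D(U)={2,3,5,6}
pass 1: U {2,3,5,6}->{3,5,6}; V {2,3,5}->{5}; W {2,3,4,5}->{2,3}; Z {2,3,5,6}->{2,3}
pass 2: no change
Fixpoint after 2 passes: D(U) = {3,5,6}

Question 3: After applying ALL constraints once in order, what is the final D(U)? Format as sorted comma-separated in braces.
Constraint 1 (Z + W = V) on D(Z)={2,3,5,6} D(W)={2,3,4,5} D(V)={2,3,5}: Z {2,3,5,6}->{2,3}; W {2,3,4,5}->{2,3}; V {2,3,5}->{5}
Constraint 2 (W < U) on D(W)={2,3} D(U)={2,3,5,6}: U {2,3,5,6}->{3,5,6}
Constraint 3 (W < U) on D(W)={2,3} D(U)={3,5,6}: no change
So after all 3 constraints: D(U) = {3,5,6}

Answer: {3,5,6}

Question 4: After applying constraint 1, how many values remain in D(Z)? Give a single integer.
Answer: 2

Derivation:
Constraint 1 (Z + W = V) on D(Z)={2,3,5,6} D(W)={2,3,4,5} D(V)={2,3,5}: Z {2,3,5,6}->{2,3}; W {2,3,4,5}->{2,3}; V {2,3,5}->{5}
So after constraint 1: D(Z)={2,3}, size = 2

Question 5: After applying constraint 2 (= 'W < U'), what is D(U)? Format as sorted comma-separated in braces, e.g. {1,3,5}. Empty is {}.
Constraint 1 (Z + W = V) on D(Z)={2,3,5,6} D(W)={2,3,4,5} D(V)={2,3,5}: Z {2,3,5,6}->{2,3}; W {2,3,4,5}->{2,3}; V {2,3,5}->{5}
Constraint 2 (W < U) on D(W)={2,3} D(U)={2,3,5,6}: U {2,3,5,6}->{3,5,6}
So after constraint 2: D(U) = {3,5,6}

Answer: {3,5,6}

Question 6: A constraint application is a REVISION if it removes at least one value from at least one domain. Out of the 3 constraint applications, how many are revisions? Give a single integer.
Constraint 1 (Z + W = V) on D(Z)={2,3,5,6} D(W)={2,3,4,5} D(V)={2,3,5}: Z {2,3,5,6}->{2,3}; W {2,3,4,5}->{2,3}; V {2,3,5}->{5} => REVISION
Constraint 2 (W < U) on D(W)={2,3} D(U)={2,3,5,6}: U {2,3,5,6}->{3,5,6} => REVISION
Constraint 3 (W < U) on D(W)={2,3} D(U)={3,5,6}: no change => not a revision
Total revisions = 2

Answer: 2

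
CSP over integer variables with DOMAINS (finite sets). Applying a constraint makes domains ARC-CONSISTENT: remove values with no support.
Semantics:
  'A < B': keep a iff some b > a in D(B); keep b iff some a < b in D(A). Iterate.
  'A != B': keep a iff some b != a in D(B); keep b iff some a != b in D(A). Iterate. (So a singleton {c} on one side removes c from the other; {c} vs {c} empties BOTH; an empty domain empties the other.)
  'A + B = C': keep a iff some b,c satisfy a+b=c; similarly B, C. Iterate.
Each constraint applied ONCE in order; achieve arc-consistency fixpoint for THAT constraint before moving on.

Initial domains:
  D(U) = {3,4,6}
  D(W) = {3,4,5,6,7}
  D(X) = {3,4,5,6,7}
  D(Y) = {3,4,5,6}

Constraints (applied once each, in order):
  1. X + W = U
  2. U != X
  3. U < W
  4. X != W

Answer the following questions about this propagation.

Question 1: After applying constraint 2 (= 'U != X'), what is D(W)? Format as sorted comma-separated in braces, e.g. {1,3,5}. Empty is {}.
Constraint 1 (X + W = U) on D(X)={3,4,5,6,7} D(W)={3,4,5,6,7} D(U)={3,4,6}: X {3,4,5,6,7}->{3}; W {3,4,5,6,7}->{3}; U {3,4,6}->{6}
Constraint 2 (U != X) on D(U)={6} D(X)={3}: no change
So after constraint 2: D(W) = {3}

Answer: {3}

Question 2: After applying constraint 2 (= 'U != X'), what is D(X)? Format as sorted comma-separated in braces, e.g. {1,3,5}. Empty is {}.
Answer: {3}

Derivation:
Constraint 1 (X + W = U) on D(X)={3,4,5,6,7} D(W)={3,4,5,6,7} D(U)={3,4,6}: X {3,4,5,6,7}->{3}; W {3,4,5,6,7}->{3}; U {3,4,6}->{6}
Constraint 2 (U != X) on D(U)={6} D(X)={3}: no change
So after constraint 2: D(X) = {3}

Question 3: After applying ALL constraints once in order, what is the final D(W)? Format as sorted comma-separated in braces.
Answer: {}

Derivation:
Constraint 1 (X + W = U) on D(X)={3,4,5,6,7} D(W)={3,4,5,6,7} D(U)={3,4,6}: X {3,4,5,6,7}->{3}; W {3,4,5,6,7}->{3}; U {3,4,6}->{6}
Constraint 2 (U != X) on D(U)={6} D(X)={3}: no change
Constraint 3 (U < W) on D(U)={6} D(W)={3}: U {6}->{}; W {3}->{}
Constraint 4 (X != W) on D(X)={3} D(W)={}: X {3}->{}
So after all 4 constraints: D(W) = {}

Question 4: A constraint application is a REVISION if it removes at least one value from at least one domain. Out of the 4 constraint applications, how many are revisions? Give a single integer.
Constraint 1 (X + W = U) on D(X)={3,4,5,6,7} D(W)={3,4,5,6,7} D(U)={3,4,6}: X {3,4,5,6,7}->{3}; W {3,4,5,6,7}->{3}; U {3,4,6}->{6} => REVISION
Constraint 2 (U != X) on D(U)={6} D(X)={3}: no change => not a revision
Constraint 3 (U < W) on D(U)={6} D(W)={3}: U {6}->{}; W {3}->{} => REVISION
Constraint 4 (X != W) on D(X)={3} D(W)={}: X {3}->{} => REVISION
Total revisions = 3

Answer: 3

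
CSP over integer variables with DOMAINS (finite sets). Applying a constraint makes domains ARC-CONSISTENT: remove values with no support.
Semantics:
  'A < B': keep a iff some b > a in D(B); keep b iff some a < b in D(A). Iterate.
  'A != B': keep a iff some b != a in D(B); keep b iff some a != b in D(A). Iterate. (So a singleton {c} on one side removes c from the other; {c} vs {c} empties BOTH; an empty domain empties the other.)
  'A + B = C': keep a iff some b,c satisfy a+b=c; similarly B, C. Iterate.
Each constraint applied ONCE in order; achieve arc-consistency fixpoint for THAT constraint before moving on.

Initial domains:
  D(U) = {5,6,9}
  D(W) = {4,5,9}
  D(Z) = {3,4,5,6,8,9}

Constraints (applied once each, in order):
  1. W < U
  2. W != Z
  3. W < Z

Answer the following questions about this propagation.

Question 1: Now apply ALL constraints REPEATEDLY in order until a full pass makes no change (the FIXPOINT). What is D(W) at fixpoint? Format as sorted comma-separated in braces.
Answer: {4,5}

Derivation:
pass 0 (initial): D(W)={4,5,9}
pass 1: W {4,5,9}->{4,5}; Z {3,4,5,6,8,9}->{5,6,8,9}
pass 2: no change
Fixpoint after 2 passes: D(W) = {4,5}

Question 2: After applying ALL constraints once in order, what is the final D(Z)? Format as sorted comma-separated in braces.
Constraint 1 (W < U) on D(W)={4,5,9} D(U)={5,6,9}: W {4,5,9}->{4,5}
Constraint 2 (W != Z) on D(W)={4,5} D(Z)={3,4,5,6,8,9}: no change
Constraint 3 (W < Z) on D(W)={4,5} D(Z)={3,4,5,6,8,9}: Z {3,4,5,6,8,9}->{5,6,8,9}
So after all 3 constraints: D(Z) = {5,6,8,9}

Answer: {5,6,8,9}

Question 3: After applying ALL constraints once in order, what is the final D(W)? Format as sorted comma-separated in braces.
Answer: {4,5}

Derivation:
Constraint 1 (W < U) on D(W)={4,5,9} D(U)={5,6,9}: W {4,5,9}->{4,5}
Constraint 2 (W != Z) on D(W)={4,5} D(Z)={3,4,5,6,8,9}: no change
Constraint 3 (W < Z) on D(W)={4,5} D(Z)={3,4,5,6,8,9}: Z {3,4,5,6,8,9}->{5,6,8,9}
So after all 3 constraints: D(W) = {4,5}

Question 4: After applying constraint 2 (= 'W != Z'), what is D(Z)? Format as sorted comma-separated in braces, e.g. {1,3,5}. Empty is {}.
Constraint 1 (W < U) on D(W)={4,5,9} D(U)={5,6,9}: W {4,5,9}->{4,5}
Constraint 2 (W != Z) on D(W)={4,5} D(Z)={3,4,5,6,8,9}: no change
So after constraint 2: D(Z) = {3,4,5,6,8,9}

Answer: {3,4,5,6,8,9}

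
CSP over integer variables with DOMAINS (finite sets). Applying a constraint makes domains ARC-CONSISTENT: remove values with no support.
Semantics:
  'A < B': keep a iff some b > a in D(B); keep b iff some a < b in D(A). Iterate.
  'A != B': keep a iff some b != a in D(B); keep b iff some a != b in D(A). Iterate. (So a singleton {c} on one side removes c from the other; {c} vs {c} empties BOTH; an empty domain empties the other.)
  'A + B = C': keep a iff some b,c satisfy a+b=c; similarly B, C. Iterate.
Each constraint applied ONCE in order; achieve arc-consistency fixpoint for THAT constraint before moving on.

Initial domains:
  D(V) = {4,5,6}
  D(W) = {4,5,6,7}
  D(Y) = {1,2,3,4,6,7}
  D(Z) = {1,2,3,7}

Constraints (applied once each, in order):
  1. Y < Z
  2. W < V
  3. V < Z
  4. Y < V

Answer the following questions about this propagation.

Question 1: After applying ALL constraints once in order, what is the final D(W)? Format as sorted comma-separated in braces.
Constraint 1 (Y < Z) on D(Y)={1,2,3,4,6,7} D(Z)={1,2,3,7}: Y {1,2,3,4,6,7}->{1,2,3,4,6}; Z {1,2,3,7}->{2,3,7}
Constraint 2 (W < V) on D(W)={4,5,6,7} D(V)={4,5,6}: W {4,5,6,7}->{4,5}; V {4,5,6}->{5,6}
Constraint 3 (V < Z) on D(V)={5,6} D(Z)={2,3,7}: Z {2,3,7}->{7}
Constraint 4 (Y < V) on D(Y)={1,2,3,4,6} D(V)={5,6}: Y {1,2,3,4,6}->{1,2,3,4}
So after all 4 constraints: D(W) = {4,5}

Answer: {4,5}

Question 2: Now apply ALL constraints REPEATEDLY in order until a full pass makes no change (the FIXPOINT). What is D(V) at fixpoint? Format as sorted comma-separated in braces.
pass 0 (initial): D(V)={4,5,6}
pass 1: V {4,5,6}->{5,6}; W {4,5,6,7}->{4,5}; Y {1,2,3,4,6,7}->{1,2,3,4}; Z {1,2,3,7}->{7}
pass 2: no change
Fixpoint after 2 passes: D(V) = {5,6}

Answer: {5,6}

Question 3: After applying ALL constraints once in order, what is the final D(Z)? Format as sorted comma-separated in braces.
Answer: {7}

Derivation:
Constraint 1 (Y < Z) on D(Y)={1,2,3,4,6,7} D(Z)={1,2,3,7}: Y {1,2,3,4,6,7}->{1,2,3,4,6}; Z {1,2,3,7}->{2,3,7}
Constraint 2 (W < V) on D(W)={4,5,6,7} D(V)={4,5,6}: W {4,5,6,7}->{4,5}; V {4,5,6}->{5,6}
Constraint 3 (V < Z) on D(V)={5,6} D(Z)={2,3,7}: Z {2,3,7}->{7}
Constraint 4 (Y < V) on D(Y)={1,2,3,4,6} D(V)={5,6}: Y {1,2,3,4,6}->{1,2,3,4}
So after all 4 constraints: D(Z) = {7}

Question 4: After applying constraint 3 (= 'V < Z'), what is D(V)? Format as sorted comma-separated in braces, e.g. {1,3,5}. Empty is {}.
Constraint 1 (Y < Z) on D(Y)={1,2,3,4,6,7} D(Z)={1,2,3,7}: Y {1,2,3,4,6,7}->{1,2,3,4,6}; Z {1,2,3,7}->{2,3,7}
Constraint 2 (W < V) on D(W)={4,5,6,7} D(V)={4,5,6}: W {4,5,6,7}->{4,5}; V {4,5,6}->{5,6}
Constraint 3 (V < Z) on D(V)={5,6} D(Z)={2,3,7}: Z {2,3,7}->{7}
So after constraint 3: D(V) = {5,6}

Answer: {5,6}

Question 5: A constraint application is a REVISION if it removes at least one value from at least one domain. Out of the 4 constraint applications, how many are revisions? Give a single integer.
Answer: 4

Derivation:
Constraint 1 (Y < Z) on D(Y)={1,2,3,4,6,7} D(Z)={1,2,3,7}: Y {1,2,3,4,6,7}->{1,2,3,4,6}; Z {1,2,3,7}->{2,3,7} => REVISION
Constraint 2 (W < V) on D(W)={4,5,6,7} D(V)={4,5,6}: W {4,5,6,7}->{4,5}; V {4,5,6}->{5,6} => REVISION
Constraint 3 (V < Z) on D(V)={5,6} D(Z)={2,3,7}: Z {2,3,7}->{7} => REVISION
Constraint 4 (Y < V) on D(Y)={1,2,3,4,6} D(V)={5,6}: Y {1,2,3,4,6}->{1,2,3,4} => REVISION
Total revisions = 4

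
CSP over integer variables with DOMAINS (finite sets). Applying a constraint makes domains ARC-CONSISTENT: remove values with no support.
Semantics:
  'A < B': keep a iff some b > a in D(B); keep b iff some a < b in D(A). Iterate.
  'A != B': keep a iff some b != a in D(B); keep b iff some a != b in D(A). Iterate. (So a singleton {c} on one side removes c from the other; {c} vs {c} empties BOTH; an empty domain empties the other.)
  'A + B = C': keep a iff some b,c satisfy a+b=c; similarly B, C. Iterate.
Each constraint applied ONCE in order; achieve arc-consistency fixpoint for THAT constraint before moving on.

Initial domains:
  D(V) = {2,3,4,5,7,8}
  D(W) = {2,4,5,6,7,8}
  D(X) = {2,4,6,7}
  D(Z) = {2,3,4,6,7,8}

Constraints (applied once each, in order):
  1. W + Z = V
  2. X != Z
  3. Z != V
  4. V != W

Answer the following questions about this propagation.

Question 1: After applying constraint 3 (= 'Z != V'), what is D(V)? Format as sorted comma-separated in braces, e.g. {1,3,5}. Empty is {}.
Answer: {4,5,7,8}

Derivation:
Constraint 1 (W + Z = V) on D(W)={2,4,5,6,7,8} D(Z)={2,3,4,6,7,8} D(V)={2,3,4,5,7,8}: W {2,4,5,6,7,8}->{2,4,5,6}; Z {2,3,4,6,7,8}->{2,3,4,6}; V {2,3,4,5,7,8}->{4,5,7,8}
Constraint 2 (X != Z) on D(X)={2,4,6,7} D(Z)={2,3,4,6}: no change
Constraint 3 (Z != V) on D(Z)={2,3,4,6} D(V)={4,5,7,8}: no change
So after constraint 3: D(V) = {4,5,7,8}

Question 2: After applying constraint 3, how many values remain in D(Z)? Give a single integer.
Answer: 4

Derivation:
Constraint 1 (W + Z = V) on D(W)={2,4,5,6,7,8} D(Z)={2,3,4,6,7,8} D(V)={2,3,4,5,7,8}: W {2,4,5,6,7,8}->{2,4,5,6}; Z {2,3,4,6,7,8}->{2,3,4,6}; V {2,3,4,5,7,8}->{4,5,7,8}
Constraint 2 (X != Z) on D(X)={2,4,6,7} D(Z)={2,3,4,6}: no change
Constraint 3 (Z != V) on D(Z)={2,3,4,6} D(V)={4,5,7,8}: no change
So after constraint 3: D(Z)={2,3,4,6}, size = 4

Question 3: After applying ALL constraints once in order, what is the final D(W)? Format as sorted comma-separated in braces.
Constraint 1 (W + Z = V) on D(W)={2,4,5,6,7,8} D(Z)={2,3,4,6,7,8} D(V)={2,3,4,5,7,8}: W {2,4,5,6,7,8}->{2,4,5,6}; Z {2,3,4,6,7,8}->{2,3,4,6}; V {2,3,4,5,7,8}->{4,5,7,8}
Constraint 2 (X != Z) on D(X)={2,4,6,7} D(Z)={2,3,4,6}: no change
Constraint 3 (Z != V) on D(Z)={2,3,4,6} D(V)={4,5,7,8}: no change
Constraint 4 (V != W) on D(V)={4,5,7,8} D(W)={2,4,5,6}: no change
So after all 4 constraints: D(W) = {2,4,5,6}

Answer: {2,4,5,6}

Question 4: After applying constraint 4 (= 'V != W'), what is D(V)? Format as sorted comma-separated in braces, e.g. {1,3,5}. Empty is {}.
Constraint 1 (W + Z = V) on D(W)={2,4,5,6,7,8} D(Z)={2,3,4,6,7,8} D(V)={2,3,4,5,7,8}: W {2,4,5,6,7,8}->{2,4,5,6}; Z {2,3,4,6,7,8}->{2,3,4,6}; V {2,3,4,5,7,8}->{4,5,7,8}
Constraint 2 (X != Z) on D(X)={2,4,6,7} D(Z)={2,3,4,6}: no change
Constraint 3 (Z != V) on D(Z)={2,3,4,6} D(V)={4,5,7,8}: no change
Constraint 4 (V != W) on D(V)={4,5,7,8} D(W)={2,4,5,6}: no change
So after constraint 4: D(V) = {4,5,7,8}

Answer: {4,5,7,8}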